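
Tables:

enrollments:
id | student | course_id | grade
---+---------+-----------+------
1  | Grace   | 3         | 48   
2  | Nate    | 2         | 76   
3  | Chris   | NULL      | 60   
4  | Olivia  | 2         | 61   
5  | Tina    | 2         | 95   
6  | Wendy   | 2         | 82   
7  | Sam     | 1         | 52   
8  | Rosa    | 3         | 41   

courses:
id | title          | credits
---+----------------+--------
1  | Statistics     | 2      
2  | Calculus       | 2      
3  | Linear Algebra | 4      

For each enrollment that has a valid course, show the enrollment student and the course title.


INNER JOIN keeps only enrollments rows whose course_id matches an id in courses. Walk through each enrollment:
  - enrollment 1 (Grace): course_id=3 -> matches Linear Algebra
  - enrollment 2 (Nate): course_id=2 -> matches Calculus
  - enrollment 3 (Chris): course_id=NULL, no match -> dropped
  - enrollment 4 (Olivia): course_id=2 -> matches Calculus
  - enrollment 5 (Tina): course_id=2 -> matches Calculus
  - enrollment 6 (Wendy): course_id=2 -> matches Calculus
  - enrollment 7 (Sam): course_id=1 -> matches Statistics
  - enrollment 8 (Rosa): course_id=3 -> matches Linear Algebra
So 1 of 8 rows is dropped.

SQL:
SELECT a.student, b.title AS course
FROM enrollments a
INNER JOIN courses b ON a.course_id = b.id

Result:
student | course        
--------+---------------
Grace   | Linear Algebra
Nate    | Calculus      
Olivia  | Calculus      
Tina    | Calculus      
Wendy   | Calculus      
Sam     | Statistics    
Rosa    | Linear Algebra


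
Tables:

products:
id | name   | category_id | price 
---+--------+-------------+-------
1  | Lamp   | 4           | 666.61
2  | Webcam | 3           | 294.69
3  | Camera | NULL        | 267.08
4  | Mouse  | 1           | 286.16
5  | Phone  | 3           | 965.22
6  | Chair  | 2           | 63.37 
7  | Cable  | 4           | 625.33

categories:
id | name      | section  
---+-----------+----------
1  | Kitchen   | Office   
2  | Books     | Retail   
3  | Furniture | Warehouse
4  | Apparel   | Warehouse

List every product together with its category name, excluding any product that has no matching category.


INNER JOIN keeps only products rows whose category_id matches an id in categories. Walk through each product:
  - product 1 (Lamp): category_id=4 -> matches Apparel
  - product 2 (Webcam): category_id=3 -> matches Furniture
  - product 3 (Camera): category_id=NULL, no match -> dropped
  - product 4 (Mouse): category_id=1 -> matches Kitchen
  - product 5 (Phone): category_id=3 -> matches Furniture
  - product 6 (Chair): category_id=2 -> matches Books
  - product 7 (Cable): category_id=4 -> matches Apparel
So 1 of 7 rows is dropped.

SQL:
SELECT a.name, b.name AS category
FROM products a
INNER JOIN categories b ON a.category_id = b.id

Result:
name   | category 
-------+----------
Lamp   | Apparel  
Webcam | Furniture
Mouse  | Kitchen  
Phone  | Furniture
Chair  | Books    
Cable  | Apparel  


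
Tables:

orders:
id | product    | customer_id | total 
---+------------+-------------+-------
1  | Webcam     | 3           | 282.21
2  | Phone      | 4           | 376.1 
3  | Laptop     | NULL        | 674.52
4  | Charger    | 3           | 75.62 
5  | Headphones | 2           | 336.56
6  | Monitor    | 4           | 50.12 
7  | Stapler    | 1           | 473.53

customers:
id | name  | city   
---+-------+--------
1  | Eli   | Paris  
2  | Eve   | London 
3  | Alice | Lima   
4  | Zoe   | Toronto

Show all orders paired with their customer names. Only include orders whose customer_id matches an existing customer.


INNER JOIN keeps only orders rows whose customer_id matches an id in customers. Walk through each order:
  - order 1 (Webcam): customer_id=3 -> matches Alice
  - order 2 (Phone): customer_id=4 -> matches Zoe
  - order 3 (Laptop): customer_id=NULL, no match -> dropped
  - order 4 (Charger): customer_id=3 -> matches Alice
  - order 5 (Headphones): customer_id=2 -> matches Eve
  - order 6 (Monitor): customer_id=4 -> matches Zoe
  - order 7 (Stapler): customer_id=1 -> matches Eli
So 1 of 7 rows is dropped.

SQL:
SELECT a.product, b.name AS customer
FROM orders a
INNER JOIN customers b ON a.customer_id = b.id

Result:
product    | customer
-----------+---------
Webcam     | Alice   
Phone      | Zoe     
Charger    | Alice   
Headphones | Eve     
Monitor    | Zoe     
Stapler    | Eli     


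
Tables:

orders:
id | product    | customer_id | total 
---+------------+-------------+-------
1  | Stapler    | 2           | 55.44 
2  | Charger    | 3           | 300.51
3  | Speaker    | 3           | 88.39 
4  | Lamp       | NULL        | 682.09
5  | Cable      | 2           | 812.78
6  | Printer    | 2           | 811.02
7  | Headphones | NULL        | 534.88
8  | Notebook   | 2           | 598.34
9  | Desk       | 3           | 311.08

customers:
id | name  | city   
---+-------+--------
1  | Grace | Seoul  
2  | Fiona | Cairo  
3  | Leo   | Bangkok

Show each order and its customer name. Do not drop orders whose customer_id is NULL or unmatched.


LEFT JOIN keeps every row from orders (the left table); where customer_id has no match in customers, the customer columns become NULL. Walk through each order:
  - order 1 (Stapler): customer_id=2 -> matches Fiona
  - order 2 (Charger): customer_id=3 -> matches Leo
  - order 3 (Speaker): customer_id=3 -> matches Leo
  - order 4 (Lamp): customer_id=NULL, no match -> kept with NULL
  - order 5 (Cable): customer_id=2 -> matches Fiona
  - order 6 (Printer): customer_id=2 -> matches Fiona
  - order 7 (Headphones): customer_id=NULL, no match -> kept with NULL
  - order 8 (Notebook): customer_id=2 -> matches Fiona
  - order 9 (Desk): customer_id=3 -> matches Leo
All 9 rows appear; 2 have NULL customer.

SQL:
SELECT a.product, b.name AS customer
FROM orders a
LEFT JOIN customers b ON a.customer_id = b.id

Result:
product    | customer
-----------+---------
Stapler    | Fiona   
Charger    | Leo     
Speaker    | Leo     
Lamp       | NULL    
Cable      | Fiona   
Printer    | Fiona   
Headphones | NULL    
Notebook   | Fiona   
Desk       | Leo     


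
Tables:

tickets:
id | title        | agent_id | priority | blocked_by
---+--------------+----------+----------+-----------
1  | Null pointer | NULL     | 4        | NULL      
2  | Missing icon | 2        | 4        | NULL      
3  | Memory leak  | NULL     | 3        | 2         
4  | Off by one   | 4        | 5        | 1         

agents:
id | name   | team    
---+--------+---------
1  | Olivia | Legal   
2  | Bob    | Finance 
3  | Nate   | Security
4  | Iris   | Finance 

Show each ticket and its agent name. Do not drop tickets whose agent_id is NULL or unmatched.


LEFT JOIN keeps every row from tickets (the left table); where agent_id has no match in agents, the agent columns become NULL. Walk through each ticket:
  - ticket 1 (Null pointer): agent_id=NULL, no match -> kept with NULL
  - ticket 2 (Missing icon): agent_id=2 -> matches Bob
  - ticket 3 (Memory leak): agent_id=NULL, no match -> kept with NULL
  - ticket 4 (Off by one): agent_id=4 -> matches Iris
All 4 rows appear; 2 have NULL agent.

SQL:
SELECT a.title, b.name AS agent
FROM tickets a
LEFT JOIN agents b ON a.agent_id = b.id

Result:
title        | agent
-------------+------
Null pointer | NULL 
Missing icon | Bob  
Memory leak  | NULL 
Off by one   | Iris 


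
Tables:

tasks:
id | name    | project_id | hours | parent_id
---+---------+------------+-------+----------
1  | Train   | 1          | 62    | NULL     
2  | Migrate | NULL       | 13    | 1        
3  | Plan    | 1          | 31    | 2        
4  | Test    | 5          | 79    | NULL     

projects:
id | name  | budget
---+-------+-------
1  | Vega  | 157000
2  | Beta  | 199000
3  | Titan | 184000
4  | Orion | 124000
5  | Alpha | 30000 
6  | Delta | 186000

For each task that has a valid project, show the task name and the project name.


INNER JOIN keeps only tasks rows whose project_id matches an id in projects. Walk through each task:
  - task 1 (Train): project_id=1 -> matches Vega
  - task 2 (Migrate): project_id=NULL, no match -> dropped
  - task 3 (Plan): project_id=1 -> matches Vega
  - task 4 (Test): project_id=5 -> matches Alpha
So 1 of 4 rows is dropped.

SQL:
SELECT a.name, b.name AS project
FROM tasks a
INNER JOIN projects b ON a.project_id = b.id

Result:
name  | project
------+--------
Train | Vega   
Plan  | Vega   
Test  | Alpha  


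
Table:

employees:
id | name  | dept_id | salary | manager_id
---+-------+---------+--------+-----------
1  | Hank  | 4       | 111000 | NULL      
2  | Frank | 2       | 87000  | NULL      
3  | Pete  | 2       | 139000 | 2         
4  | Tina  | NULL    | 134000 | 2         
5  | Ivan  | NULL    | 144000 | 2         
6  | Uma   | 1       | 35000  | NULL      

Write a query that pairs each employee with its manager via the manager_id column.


This is a self-join: employees is joined to a second copy of itself, matching each row's manager_id to another row's id. Use LEFT JOIN so rows with manager_id=NULL are kept.
  - employee 1 (Hank): manager_id=NULL -> NULL
  - employee 2 (Frank): manager_id=NULL -> NULL
  - employee 3 (Pete): manager_id=2 -> Frank
  - employee 4 (Tina): manager_id=2 -> Frank
  - employee 5 (Ivan): manager_id=2 -> Frank
  - employee 6 (Uma): manager_id=NULL -> NULL

SQL:
SELECT a.name AS item, b.name AS manager
FROM employees a
LEFT JOIN employees b ON a.manager_id = b.id

Result:
item  | manager
------+--------
Hank  | NULL   
Frank | NULL   
Pete  | Frank  
Tina  | Frank  
Ivan  | Frank  
Uma   | NULL   


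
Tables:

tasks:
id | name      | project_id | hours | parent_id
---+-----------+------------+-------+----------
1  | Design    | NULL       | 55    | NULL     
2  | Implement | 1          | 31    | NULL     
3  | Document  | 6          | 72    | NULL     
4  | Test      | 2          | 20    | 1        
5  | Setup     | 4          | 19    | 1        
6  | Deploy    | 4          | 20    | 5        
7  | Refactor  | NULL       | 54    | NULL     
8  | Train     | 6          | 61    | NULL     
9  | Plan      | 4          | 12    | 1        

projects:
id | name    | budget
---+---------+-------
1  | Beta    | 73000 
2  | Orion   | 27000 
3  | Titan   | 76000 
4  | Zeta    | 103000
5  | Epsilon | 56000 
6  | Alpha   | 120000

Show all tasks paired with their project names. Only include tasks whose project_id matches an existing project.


INNER JOIN keeps only tasks rows whose project_id matches an id in projects. Walk through each task:
  - task 1 (Design): project_id=NULL, no match -> dropped
  - task 2 (Implement): project_id=1 -> matches Beta
  - task 3 (Document): project_id=6 -> matches Alpha
  - task 4 (Test): project_id=2 -> matches Orion
  - task 5 (Setup): project_id=4 -> matches Zeta
  - task 6 (Deploy): project_id=4 -> matches Zeta
  - task 7 (Refactor): project_id=NULL, no match -> dropped
  - task 8 (Train): project_id=6 -> matches Alpha
  - task 9 (Plan): project_id=4 -> matches Zeta
So 2 of 9 rows are dropped.

SQL:
SELECT a.name, b.name AS project
FROM tasks a
INNER JOIN projects b ON a.project_id = b.id

Result:
name      | project
----------+--------
Implement | Beta   
Document  | Alpha  
Test      | Orion  
Setup     | Zeta   
Deploy    | Zeta   
Train     | Alpha  
Plan      | Zeta   


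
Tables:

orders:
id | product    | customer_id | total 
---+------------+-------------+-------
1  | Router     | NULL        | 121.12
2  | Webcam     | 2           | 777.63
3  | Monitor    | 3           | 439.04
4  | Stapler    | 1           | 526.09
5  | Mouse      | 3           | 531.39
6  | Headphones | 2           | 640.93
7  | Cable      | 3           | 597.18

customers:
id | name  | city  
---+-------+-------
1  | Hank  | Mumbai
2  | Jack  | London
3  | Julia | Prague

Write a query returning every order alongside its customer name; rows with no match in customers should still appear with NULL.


LEFT JOIN keeps every row from orders (the left table); where customer_id has no match in customers, the customer columns become NULL. Walk through each order:
  - order 1 (Router): customer_id=NULL, no match -> kept with NULL
  - order 2 (Webcam): customer_id=2 -> matches Jack
  - order 3 (Monitor): customer_id=3 -> matches Julia
  - order 4 (Stapler): customer_id=1 -> matches Hank
  - order 5 (Mouse): customer_id=3 -> matches Julia
  - order 6 (Headphones): customer_id=2 -> matches Jack
  - order 7 (Cable): customer_id=3 -> matches Julia
All 7 rows appear; 1 has NULL customer.

SQL:
SELECT a.product, b.name AS customer
FROM orders a
LEFT JOIN customers b ON a.customer_id = b.id

Result:
product    | customer
-----------+---------
Router     | NULL    
Webcam     | Jack    
Monitor    | Julia   
Stapler    | Hank    
Mouse      | Julia   
Headphones | Jack    
Cable      | Julia   


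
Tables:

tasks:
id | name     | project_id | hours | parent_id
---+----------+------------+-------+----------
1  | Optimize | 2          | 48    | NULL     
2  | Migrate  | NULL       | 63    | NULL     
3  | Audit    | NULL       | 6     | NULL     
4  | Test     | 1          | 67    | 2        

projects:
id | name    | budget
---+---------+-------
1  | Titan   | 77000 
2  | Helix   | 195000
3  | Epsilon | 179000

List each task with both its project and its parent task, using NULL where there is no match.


Two LEFT JOINs from the same base table tasks: one to projects via project_id, one to tasks itself via parent_id. Both are LEFT so every task is preserved.
Match against projects:
  - task 1 (Optimize): project_id=2 -> matches Helix
  - task 2 (Migrate): project_id=NULL, no match -> kept with NULL
  - task 3 (Audit): project_id=NULL, no match -> kept with NULL
  - task 4 (Test): project_id=1 -> matches Titan
Match against tasks (self):
  - task 1 (Optimize): parent_id=NULL -> NULL
  - task 2 (Migrate): parent_id=NULL -> NULL
  - task 3 (Audit): parent_id=NULL -> NULL
  - task 4 (Test): parent_id=2 -> Migrate

SQL:
SELECT a.name, b.name AS project, c.name AS parent
FROM tasks a
LEFT JOIN projects b ON a.project_id = b.id
LEFT JOIN tasks c ON a.parent_id = c.id

Result:
name     | project | parent 
---------+---------+--------
Optimize | Helix   | NULL   
Migrate  | NULL    | NULL   
Audit    | NULL    | NULL   
Test     | Titan   | Migrate


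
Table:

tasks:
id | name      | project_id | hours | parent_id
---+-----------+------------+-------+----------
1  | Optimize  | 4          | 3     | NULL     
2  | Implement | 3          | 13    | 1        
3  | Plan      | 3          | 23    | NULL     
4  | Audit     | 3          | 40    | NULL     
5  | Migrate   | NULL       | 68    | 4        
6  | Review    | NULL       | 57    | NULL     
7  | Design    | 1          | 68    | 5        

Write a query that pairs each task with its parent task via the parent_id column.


This is a self-join: tasks is joined to a second copy of itself, matching each row's parent_id to another row's id. Use LEFT JOIN so rows with parent_id=NULL are kept.
  - task 1 (Optimize): parent_id=NULL -> NULL
  - task 2 (Implement): parent_id=1 -> Optimize
  - task 3 (Plan): parent_id=NULL -> NULL
  - task 4 (Audit): parent_id=NULL -> NULL
  - task 5 (Migrate): parent_id=4 -> Audit
  - task 6 (Review): parent_id=NULL -> NULL
  - task 7 (Design): parent_id=5 -> Migrate

SQL:
SELECT a.name AS item, b.name AS parent
FROM tasks a
LEFT JOIN tasks b ON a.parent_id = b.id

Result:
item      | parent  
----------+---------
Optimize  | NULL    
Implement | Optimize
Plan      | NULL    
Audit     | NULL    
Migrate   | Audit   
Review    | NULL    
Design    | Migrate 


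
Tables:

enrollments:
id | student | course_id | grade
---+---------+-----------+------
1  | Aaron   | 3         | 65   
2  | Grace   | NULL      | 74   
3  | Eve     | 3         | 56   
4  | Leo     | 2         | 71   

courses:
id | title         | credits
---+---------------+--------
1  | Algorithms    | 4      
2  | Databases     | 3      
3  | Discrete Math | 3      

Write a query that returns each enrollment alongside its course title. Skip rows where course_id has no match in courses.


INNER JOIN keeps only enrollments rows whose course_id matches an id in courses. Walk through each enrollment:
  - enrollment 1 (Aaron): course_id=3 -> matches Discrete Math
  - enrollment 2 (Grace): course_id=NULL, no match -> dropped
  - enrollment 3 (Eve): course_id=3 -> matches Discrete Math
  - enrollment 4 (Leo): course_id=2 -> matches Databases
So 1 of 4 rows is dropped.

SQL:
SELECT a.student, b.title AS course
FROM enrollments a
INNER JOIN courses b ON a.course_id = b.id

Result:
student | course       
--------+--------------
Aaron   | Discrete Math
Eve     | Discrete Math
Leo     | Databases    


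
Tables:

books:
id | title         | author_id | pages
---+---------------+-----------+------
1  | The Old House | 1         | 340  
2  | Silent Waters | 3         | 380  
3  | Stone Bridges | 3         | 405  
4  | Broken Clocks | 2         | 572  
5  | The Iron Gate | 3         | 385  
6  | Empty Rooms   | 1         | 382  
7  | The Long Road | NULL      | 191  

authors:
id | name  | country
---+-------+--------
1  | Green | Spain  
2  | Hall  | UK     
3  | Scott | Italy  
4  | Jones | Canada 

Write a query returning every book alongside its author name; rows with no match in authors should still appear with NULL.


LEFT JOIN keeps every row from books (the left table); where author_id has no match in authors, the author columns become NULL. Walk through each book:
  - book 1 (The Old House): author_id=1 -> matches Green
  - book 2 (Silent Waters): author_id=3 -> matches Scott
  - book 3 (Stone Bridges): author_id=3 -> matches Scott
  - book 4 (Broken Clocks): author_id=2 -> matches Hall
  - book 5 (The Iron Gate): author_id=3 -> matches Scott
  - book 6 (Empty Rooms): author_id=1 -> matches Green
  - book 7 (The Long Road): author_id=NULL, no match -> kept with NULL
All 7 rows appear; 1 has NULL author.

SQL:
SELECT a.title, b.name AS author
FROM books a
LEFT JOIN authors b ON a.author_id = b.id

Result:
title         | author
--------------+-------
The Old House | Green 
Silent Waters | Scott 
Stone Bridges | Scott 
Broken Clocks | Hall  
The Iron Gate | Scott 
Empty Rooms   | Green 
The Long Road | NULL  


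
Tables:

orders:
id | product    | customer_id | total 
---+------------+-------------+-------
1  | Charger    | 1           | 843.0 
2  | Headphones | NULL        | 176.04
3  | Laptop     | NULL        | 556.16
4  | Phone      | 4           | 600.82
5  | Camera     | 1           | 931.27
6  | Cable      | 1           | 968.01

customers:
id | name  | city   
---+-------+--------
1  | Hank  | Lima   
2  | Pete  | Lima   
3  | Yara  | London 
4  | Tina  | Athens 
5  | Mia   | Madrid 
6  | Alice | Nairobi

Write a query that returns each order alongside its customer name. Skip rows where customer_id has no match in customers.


INNER JOIN keeps only orders rows whose customer_id matches an id in customers. Walk through each order:
  - order 1 (Charger): customer_id=1 -> matches Hank
  - order 2 (Headphones): customer_id=NULL, no match -> dropped
  - order 3 (Laptop): customer_id=NULL, no match -> dropped
  - order 4 (Phone): customer_id=4 -> matches Tina
  - order 5 (Camera): customer_id=1 -> matches Hank
  - order 6 (Cable): customer_id=1 -> matches Hank
So 2 of 6 rows are dropped.

SQL:
SELECT a.product, b.name AS customer
FROM orders a
INNER JOIN customers b ON a.customer_id = b.id

Result:
product | customer
--------+---------
Charger | Hank    
Phone   | Tina    
Camera  | Hank    
Cable   | Hank    


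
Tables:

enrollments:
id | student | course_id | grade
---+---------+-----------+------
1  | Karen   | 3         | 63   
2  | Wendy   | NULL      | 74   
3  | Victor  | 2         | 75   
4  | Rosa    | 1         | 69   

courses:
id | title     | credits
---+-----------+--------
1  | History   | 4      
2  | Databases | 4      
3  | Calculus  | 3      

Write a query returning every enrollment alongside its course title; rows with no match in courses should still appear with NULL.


LEFT JOIN keeps every row from enrollments (the left table); where course_id has no match in courses, the course columns become NULL. Walk through each enrollment:
  - enrollment 1 (Karen): course_id=3 -> matches Calculus
  - enrollment 2 (Wendy): course_id=NULL, no match -> kept with NULL
  - enrollment 3 (Victor): course_id=2 -> matches Databases
  - enrollment 4 (Rosa): course_id=1 -> matches History
All 4 rows appear; 1 has NULL course.

SQL:
SELECT a.student, b.title AS course
FROM enrollments a
LEFT JOIN courses b ON a.course_id = b.id

Result:
student | course   
--------+----------
Karen   | Calculus 
Wendy   | NULL     
Victor  | Databases
Rosa    | History  


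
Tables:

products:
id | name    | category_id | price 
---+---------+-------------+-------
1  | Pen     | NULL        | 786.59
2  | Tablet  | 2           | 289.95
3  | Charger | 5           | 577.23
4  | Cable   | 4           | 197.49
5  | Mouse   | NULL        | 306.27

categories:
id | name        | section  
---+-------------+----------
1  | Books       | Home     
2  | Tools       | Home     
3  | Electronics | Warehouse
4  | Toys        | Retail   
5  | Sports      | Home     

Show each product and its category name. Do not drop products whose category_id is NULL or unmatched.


LEFT JOIN keeps every row from products (the left table); where category_id has no match in categories, the category columns become NULL. Walk through each product:
  - product 1 (Pen): category_id=NULL, no match -> kept with NULL
  - product 2 (Tablet): category_id=2 -> matches Tools
  - product 3 (Charger): category_id=5 -> matches Sports
  - product 4 (Cable): category_id=4 -> matches Toys
  - product 5 (Mouse): category_id=NULL, no match -> kept with NULL
All 5 rows appear; 2 have NULL category.

SQL:
SELECT a.name, b.name AS category
FROM products a
LEFT JOIN categories b ON a.category_id = b.id

Result:
name    | category
--------+---------
Pen     | NULL    
Tablet  | Tools   
Charger | Sports  
Cable   | Toys    
Mouse   | NULL    


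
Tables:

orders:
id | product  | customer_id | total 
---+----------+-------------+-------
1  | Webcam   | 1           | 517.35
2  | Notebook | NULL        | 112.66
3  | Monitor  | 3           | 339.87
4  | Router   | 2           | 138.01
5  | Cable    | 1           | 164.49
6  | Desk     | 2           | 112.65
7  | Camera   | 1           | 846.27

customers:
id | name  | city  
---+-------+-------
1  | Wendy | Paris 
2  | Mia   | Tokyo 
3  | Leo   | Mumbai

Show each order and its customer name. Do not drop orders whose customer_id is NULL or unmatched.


LEFT JOIN keeps every row from orders (the left table); where customer_id has no match in customers, the customer columns become NULL. Walk through each order:
  - order 1 (Webcam): customer_id=1 -> matches Wendy
  - order 2 (Notebook): customer_id=NULL, no match -> kept with NULL
  - order 3 (Monitor): customer_id=3 -> matches Leo
  - order 4 (Router): customer_id=2 -> matches Mia
  - order 5 (Cable): customer_id=1 -> matches Wendy
  - order 6 (Desk): customer_id=2 -> matches Mia
  - order 7 (Camera): customer_id=1 -> matches Wendy
All 7 rows appear; 1 has NULL customer.

SQL:
SELECT a.product, b.name AS customer
FROM orders a
LEFT JOIN customers b ON a.customer_id = b.id

Result:
product  | customer
---------+---------
Webcam   | Wendy   
Notebook | NULL    
Monitor  | Leo     
Router   | Mia     
Cable    | Wendy   
Desk     | Mia     
Camera   | Wendy   


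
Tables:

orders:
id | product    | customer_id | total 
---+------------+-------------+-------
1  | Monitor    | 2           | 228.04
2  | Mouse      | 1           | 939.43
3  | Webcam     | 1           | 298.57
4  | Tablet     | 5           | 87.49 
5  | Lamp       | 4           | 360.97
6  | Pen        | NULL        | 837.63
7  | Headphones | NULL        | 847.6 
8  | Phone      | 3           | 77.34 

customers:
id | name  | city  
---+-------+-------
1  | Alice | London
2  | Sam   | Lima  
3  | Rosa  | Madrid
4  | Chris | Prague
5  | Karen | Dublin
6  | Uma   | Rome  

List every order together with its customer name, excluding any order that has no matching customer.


INNER JOIN keeps only orders rows whose customer_id matches an id in customers. Walk through each order:
  - order 1 (Monitor): customer_id=2 -> matches Sam
  - order 2 (Mouse): customer_id=1 -> matches Alice
  - order 3 (Webcam): customer_id=1 -> matches Alice
  - order 4 (Tablet): customer_id=5 -> matches Karen
  - order 5 (Lamp): customer_id=4 -> matches Chris
  - order 6 (Pen): customer_id=NULL, no match -> dropped
  - order 7 (Headphones): customer_id=NULL, no match -> dropped
  - order 8 (Phone): customer_id=3 -> matches Rosa
So 2 of 8 rows are dropped.

SQL:
SELECT a.product, b.name AS customer
FROM orders a
INNER JOIN customers b ON a.customer_id = b.id

Result:
product | customer
--------+---------
Monitor | Sam     
Mouse   | Alice   
Webcam  | Alice   
Tablet  | Karen   
Lamp    | Chris   
Phone   | Rosa    


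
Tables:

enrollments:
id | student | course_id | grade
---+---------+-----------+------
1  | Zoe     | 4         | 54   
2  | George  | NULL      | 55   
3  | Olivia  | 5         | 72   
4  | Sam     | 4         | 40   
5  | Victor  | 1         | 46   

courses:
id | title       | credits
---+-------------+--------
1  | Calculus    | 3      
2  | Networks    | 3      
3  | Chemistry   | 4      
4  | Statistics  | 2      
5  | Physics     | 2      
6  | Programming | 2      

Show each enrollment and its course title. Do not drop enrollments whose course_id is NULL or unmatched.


LEFT JOIN keeps every row from enrollments (the left table); where course_id has no match in courses, the course columns become NULL. Walk through each enrollment:
  - enrollment 1 (Zoe): course_id=4 -> matches Statistics
  - enrollment 2 (George): course_id=NULL, no match -> kept with NULL
  - enrollment 3 (Olivia): course_id=5 -> matches Physics
  - enrollment 4 (Sam): course_id=4 -> matches Statistics
  - enrollment 5 (Victor): course_id=1 -> matches Calculus
All 5 rows appear; 1 has NULL course.

SQL:
SELECT a.student, b.title AS course
FROM enrollments a
LEFT JOIN courses b ON a.course_id = b.id

Result:
student | course    
--------+-----------
Zoe     | Statistics
George  | NULL      
Olivia  | Physics   
Sam     | Statistics
Victor  | Calculus  


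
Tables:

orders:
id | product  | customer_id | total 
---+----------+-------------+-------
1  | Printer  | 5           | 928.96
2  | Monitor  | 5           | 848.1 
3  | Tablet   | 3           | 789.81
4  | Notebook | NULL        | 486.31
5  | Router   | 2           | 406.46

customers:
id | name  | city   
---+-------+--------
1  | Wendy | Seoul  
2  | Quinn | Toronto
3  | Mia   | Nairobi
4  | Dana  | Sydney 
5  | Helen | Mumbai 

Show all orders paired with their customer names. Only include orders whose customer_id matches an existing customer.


INNER JOIN keeps only orders rows whose customer_id matches an id in customers. Walk through each order:
  - order 1 (Printer): customer_id=5 -> matches Helen
  - order 2 (Monitor): customer_id=5 -> matches Helen
  - order 3 (Tablet): customer_id=3 -> matches Mia
  - order 4 (Notebook): customer_id=NULL, no match -> dropped
  - order 5 (Router): customer_id=2 -> matches Quinn
So 1 of 5 rows is dropped.

SQL:
SELECT a.product, b.name AS customer
FROM orders a
INNER JOIN customers b ON a.customer_id = b.id

Result:
product | customer
--------+---------
Printer | Helen   
Monitor | Helen   
Tablet  | Mia     
Router  | Quinn   


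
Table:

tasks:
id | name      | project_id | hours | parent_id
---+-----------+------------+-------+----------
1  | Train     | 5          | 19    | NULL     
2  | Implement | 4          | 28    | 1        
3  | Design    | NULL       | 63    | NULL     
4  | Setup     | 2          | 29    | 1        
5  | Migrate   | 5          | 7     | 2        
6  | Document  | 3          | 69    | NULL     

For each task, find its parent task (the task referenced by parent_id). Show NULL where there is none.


This is a self-join: tasks is joined to a second copy of itself, matching each row's parent_id to another row's id. Use LEFT JOIN so rows with parent_id=NULL are kept.
  - task 1 (Train): parent_id=NULL -> NULL
  - task 2 (Implement): parent_id=1 -> Train
  - task 3 (Design): parent_id=NULL -> NULL
  - task 4 (Setup): parent_id=1 -> Train
  - task 5 (Migrate): parent_id=2 -> Implement
  - task 6 (Document): parent_id=NULL -> NULL

SQL:
SELECT a.name AS item, b.name AS parent
FROM tasks a
LEFT JOIN tasks b ON a.parent_id = b.id

Result:
item      | parent   
----------+----------
Train     | NULL     
Implement | Train    
Design    | NULL     
Setup     | Train    
Migrate   | Implement
Document  | NULL     


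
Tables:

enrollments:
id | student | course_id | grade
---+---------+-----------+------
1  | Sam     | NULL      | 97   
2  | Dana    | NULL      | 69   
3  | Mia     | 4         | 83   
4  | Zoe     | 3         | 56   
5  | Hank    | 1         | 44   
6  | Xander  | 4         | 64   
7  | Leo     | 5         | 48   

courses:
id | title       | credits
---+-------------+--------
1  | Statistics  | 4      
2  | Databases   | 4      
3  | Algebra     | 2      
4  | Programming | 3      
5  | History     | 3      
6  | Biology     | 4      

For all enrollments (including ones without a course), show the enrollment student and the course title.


LEFT JOIN keeps every row from enrollments (the left table); where course_id has no match in courses, the course columns become NULL. Walk through each enrollment:
  - enrollment 1 (Sam): course_id=NULL, no match -> kept with NULL
  - enrollment 2 (Dana): course_id=NULL, no match -> kept with NULL
  - enrollment 3 (Mia): course_id=4 -> matches Programming
  - enrollment 4 (Zoe): course_id=3 -> matches Algebra
  - enrollment 5 (Hank): course_id=1 -> matches Statistics
  - enrollment 6 (Xander): course_id=4 -> matches Programming
  - enrollment 7 (Leo): course_id=5 -> matches History
All 7 rows appear; 2 have NULL course.

SQL:
SELECT a.student, b.title AS course
FROM enrollments a
LEFT JOIN courses b ON a.course_id = b.id

Result:
student | course     
--------+------------
Sam     | NULL       
Dana    | NULL       
Mia     | Programming
Zoe     | Algebra    
Hank    | Statistics 
Xander  | Programming
Leo     | History    


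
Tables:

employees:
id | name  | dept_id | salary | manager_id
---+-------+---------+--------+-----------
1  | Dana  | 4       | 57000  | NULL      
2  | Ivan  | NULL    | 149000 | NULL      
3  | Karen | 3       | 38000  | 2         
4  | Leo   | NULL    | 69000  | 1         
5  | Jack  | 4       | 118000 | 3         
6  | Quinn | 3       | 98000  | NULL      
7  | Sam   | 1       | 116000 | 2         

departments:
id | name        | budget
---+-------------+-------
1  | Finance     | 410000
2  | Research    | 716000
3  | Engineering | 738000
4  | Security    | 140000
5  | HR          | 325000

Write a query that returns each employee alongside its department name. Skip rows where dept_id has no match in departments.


INNER JOIN keeps only employees rows whose dept_id matches an id in departments. Walk through each employee:
  - employee 1 (Dana): dept_id=4 -> matches Security
  - employee 2 (Ivan): dept_id=NULL, no match -> dropped
  - employee 3 (Karen): dept_id=3 -> matches Engineering
  - employee 4 (Leo): dept_id=NULL, no match -> dropped
  - employee 5 (Jack): dept_id=4 -> matches Security
  - employee 6 (Quinn): dept_id=3 -> matches Engineering
  - employee 7 (Sam): dept_id=1 -> matches Finance
So 2 of 7 rows are dropped.

SQL:
SELECT a.name, b.name AS department
FROM employees a
INNER JOIN departments b ON a.dept_id = b.id

Result:
name  | department 
------+------------
Dana  | Security   
Karen | Engineering
Jack  | Security   
Quinn | Engineering
Sam   | Finance    


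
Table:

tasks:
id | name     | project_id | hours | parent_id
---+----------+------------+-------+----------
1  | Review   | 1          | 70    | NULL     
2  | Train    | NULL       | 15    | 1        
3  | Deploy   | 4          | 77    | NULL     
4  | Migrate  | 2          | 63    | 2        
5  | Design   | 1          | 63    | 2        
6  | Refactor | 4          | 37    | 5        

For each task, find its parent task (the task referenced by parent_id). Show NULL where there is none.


This is a self-join: tasks is joined to a second copy of itself, matching each row's parent_id to another row's id. Use LEFT JOIN so rows with parent_id=NULL are kept.
  - task 1 (Review): parent_id=NULL -> NULL
  - task 2 (Train): parent_id=1 -> Review
  - task 3 (Deploy): parent_id=NULL -> NULL
  - task 4 (Migrate): parent_id=2 -> Train
  - task 5 (Design): parent_id=2 -> Train
  - task 6 (Refactor): parent_id=5 -> Design

SQL:
SELECT a.name AS item, b.name AS parent
FROM tasks a
LEFT JOIN tasks b ON a.parent_id = b.id

Result:
item     | parent
---------+-------
Review   | NULL  
Train    | Review
Deploy   | NULL  
Migrate  | Train 
Design   | Train 
Refactor | Design


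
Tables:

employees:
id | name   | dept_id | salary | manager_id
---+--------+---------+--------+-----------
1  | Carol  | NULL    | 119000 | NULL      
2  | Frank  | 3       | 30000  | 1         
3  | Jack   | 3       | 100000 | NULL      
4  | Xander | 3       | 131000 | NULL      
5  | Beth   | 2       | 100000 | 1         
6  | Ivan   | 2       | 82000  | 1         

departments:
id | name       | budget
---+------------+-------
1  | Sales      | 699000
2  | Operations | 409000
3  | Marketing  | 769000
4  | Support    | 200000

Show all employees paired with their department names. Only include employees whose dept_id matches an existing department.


INNER JOIN keeps only employees rows whose dept_id matches an id in departments. Walk through each employee:
  - employee 1 (Carol): dept_id=NULL, no match -> dropped
  - employee 2 (Frank): dept_id=3 -> matches Marketing
  - employee 3 (Jack): dept_id=3 -> matches Marketing
  - employee 4 (Xander): dept_id=3 -> matches Marketing
  - employee 5 (Beth): dept_id=2 -> matches Operations
  - employee 6 (Ivan): dept_id=2 -> matches Operations
So 1 of 6 rows is dropped.

SQL:
SELECT a.name, b.name AS department
FROM employees a
INNER JOIN departments b ON a.dept_id = b.id

Result:
name   | department
-------+-----------
Frank  | Marketing 
Jack   | Marketing 
Xander | Marketing 
Beth   | Operations
Ivan   | Operations


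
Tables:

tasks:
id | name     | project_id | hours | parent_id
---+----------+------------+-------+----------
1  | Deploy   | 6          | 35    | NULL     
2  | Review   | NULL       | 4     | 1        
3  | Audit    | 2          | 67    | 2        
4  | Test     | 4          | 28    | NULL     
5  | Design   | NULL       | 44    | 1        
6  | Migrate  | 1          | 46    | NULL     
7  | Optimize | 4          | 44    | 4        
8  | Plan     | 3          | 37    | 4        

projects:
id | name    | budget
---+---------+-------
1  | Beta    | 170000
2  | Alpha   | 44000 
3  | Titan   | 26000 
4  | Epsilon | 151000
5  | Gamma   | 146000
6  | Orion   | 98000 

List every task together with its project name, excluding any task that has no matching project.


INNER JOIN keeps only tasks rows whose project_id matches an id in projects. Walk through each task:
  - task 1 (Deploy): project_id=6 -> matches Orion
  - task 2 (Review): project_id=NULL, no match -> dropped
  - task 3 (Audit): project_id=2 -> matches Alpha
  - task 4 (Test): project_id=4 -> matches Epsilon
  - task 5 (Design): project_id=NULL, no match -> dropped
  - task 6 (Migrate): project_id=1 -> matches Beta
  - task 7 (Optimize): project_id=4 -> matches Epsilon
  - task 8 (Plan): project_id=3 -> matches Titan
So 2 of 8 rows are dropped.

SQL:
SELECT a.name, b.name AS project
FROM tasks a
INNER JOIN projects b ON a.project_id = b.id

Result:
name     | project
---------+--------
Deploy   | Orion  
Audit    | Alpha  
Test     | Epsilon
Migrate  | Beta   
Optimize | Epsilon
Plan     | Titan  


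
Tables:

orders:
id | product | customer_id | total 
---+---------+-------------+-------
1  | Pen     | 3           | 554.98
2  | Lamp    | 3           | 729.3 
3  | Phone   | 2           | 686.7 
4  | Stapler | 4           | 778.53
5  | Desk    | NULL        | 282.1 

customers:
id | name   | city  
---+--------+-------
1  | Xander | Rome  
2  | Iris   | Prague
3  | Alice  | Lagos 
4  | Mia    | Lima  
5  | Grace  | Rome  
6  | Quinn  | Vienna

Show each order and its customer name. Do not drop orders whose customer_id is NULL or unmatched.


LEFT JOIN keeps every row from orders (the left table); where customer_id has no match in customers, the customer columns become NULL. Walk through each order:
  - order 1 (Pen): customer_id=3 -> matches Alice
  - order 2 (Lamp): customer_id=3 -> matches Alice
  - order 3 (Phone): customer_id=2 -> matches Iris
  - order 4 (Stapler): customer_id=4 -> matches Mia
  - order 5 (Desk): customer_id=NULL, no match -> kept with NULL
All 5 rows appear; 1 has NULL customer.

SQL:
SELECT a.product, b.name AS customer
FROM orders a
LEFT JOIN customers b ON a.customer_id = b.id

Result:
product | customer
--------+---------
Pen     | Alice   
Lamp    | Alice   
Phone   | Iris    
Stapler | Mia     
Desk    | NULL    


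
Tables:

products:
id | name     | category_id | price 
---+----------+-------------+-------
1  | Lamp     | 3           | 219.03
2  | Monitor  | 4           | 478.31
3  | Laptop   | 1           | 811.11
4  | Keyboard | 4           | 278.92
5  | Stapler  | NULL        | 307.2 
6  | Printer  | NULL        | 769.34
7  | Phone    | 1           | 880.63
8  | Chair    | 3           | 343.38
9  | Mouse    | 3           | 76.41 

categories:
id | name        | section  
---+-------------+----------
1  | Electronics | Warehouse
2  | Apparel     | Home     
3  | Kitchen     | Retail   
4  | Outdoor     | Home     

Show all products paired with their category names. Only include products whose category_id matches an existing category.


INNER JOIN keeps only products rows whose category_id matches an id in categories. Walk through each product:
  - product 1 (Lamp): category_id=3 -> matches Kitchen
  - product 2 (Monitor): category_id=4 -> matches Outdoor
  - product 3 (Laptop): category_id=1 -> matches Electronics
  - product 4 (Keyboard): category_id=4 -> matches Outdoor
  - product 5 (Stapler): category_id=NULL, no match -> dropped
  - product 6 (Printer): category_id=NULL, no match -> dropped
  - product 7 (Phone): category_id=1 -> matches Electronics
  - product 8 (Chair): category_id=3 -> matches Kitchen
  - product 9 (Mouse): category_id=3 -> matches Kitchen
So 2 of 9 rows are dropped.

SQL:
SELECT a.name, b.name AS category
FROM products a
INNER JOIN categories b ON a.category_id = b.id

Result:
name     | category   
---------+------------
Lamp     | Kitchen    
Monitor  | Outdoor    
Laptop   | Electronics
Keyboard | Outdoor    
Phone    | Electronics
Chair    | Kitchen    
Mouse    | Kitchen    


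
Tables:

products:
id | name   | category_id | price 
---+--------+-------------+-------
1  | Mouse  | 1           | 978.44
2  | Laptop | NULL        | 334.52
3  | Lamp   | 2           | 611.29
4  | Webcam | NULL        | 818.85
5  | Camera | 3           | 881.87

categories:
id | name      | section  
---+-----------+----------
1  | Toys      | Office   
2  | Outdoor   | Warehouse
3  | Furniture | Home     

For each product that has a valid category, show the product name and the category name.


INNER JOIN keeps only products rows whose category_id matches an id in categories. Walk through each product:
  - product 1 (Mouse): category_id=1 -> matches Toys
  - product 2 (Laptop): category_id=NULL, no match -> dropped
  - product 3 (Lamp): category_id=2 -> matches Outdoor
  - product 4 (Webcam): category_id=NULL, no match -> dropped
  - product 5 (Camera): category_id=3 -> matches Furniture
So 2 of 5 rows are dropped.

SQL:
SELECT a.name, b.name AS category
FROM products a
INNER JOIN categories b ON a.category_id = b.id

Result:
name   | category 
-------+----------
Mouse  | Toys     
Lamp   | Outdoor  
Camera | Furniture


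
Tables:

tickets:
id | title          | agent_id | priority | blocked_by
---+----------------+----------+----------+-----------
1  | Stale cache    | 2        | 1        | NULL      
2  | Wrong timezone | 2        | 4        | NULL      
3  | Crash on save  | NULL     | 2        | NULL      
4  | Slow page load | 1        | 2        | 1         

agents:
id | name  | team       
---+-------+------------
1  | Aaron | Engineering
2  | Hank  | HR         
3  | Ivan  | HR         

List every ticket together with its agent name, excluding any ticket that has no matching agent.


INNER JOIN keeps only tickets rows whose agent_id matches an id in agents. Walk through each ticket:
  - ticket 1 (Stale cache): agent_id=2 -> matches Hank
  - ticket 2 (Wrong timezone): agent_id=2 -> matches Hank
  - ticket 3 (Crash on save): agent_id=NULL, no match -> dropped
  - ticket 4 (Slow page load): agent_id=1 -> matches Aaron
So 1 of 4 rows is dropped.

SQL:
SELECT a.title, b.name AS agent
FROM tickets a
INNER JOIN agents b ON a.agent_id = b.id

Result:
title          | agent
---------------+------
Stale cache    | Hank 
Wrong timezone | Hank 
Slow page load | Aaron
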